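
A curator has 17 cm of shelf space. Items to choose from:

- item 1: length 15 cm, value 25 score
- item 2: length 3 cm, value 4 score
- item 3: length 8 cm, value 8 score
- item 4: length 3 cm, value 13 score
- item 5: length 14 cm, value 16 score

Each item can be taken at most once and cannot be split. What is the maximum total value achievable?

Check high-value combinations within 17 cm:
- item 4+item 5: length 3+14=17, value 13+16=29
- item 2+item 3+item 4: length 3+8+3=14, value 4+8+13=25
- item 1: length 15, value 25
- item 3+item 4: length 8+3=11, value 8+13=21
- item 2+item 5: length 3+14=17, value 4+16=20
Best: 29 score.

29 score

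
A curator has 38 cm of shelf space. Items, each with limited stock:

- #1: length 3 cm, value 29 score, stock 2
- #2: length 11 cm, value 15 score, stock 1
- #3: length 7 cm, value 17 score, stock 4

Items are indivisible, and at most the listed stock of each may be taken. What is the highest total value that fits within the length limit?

Best selections within length 38 and stock limits:
- 2×#1 + 4×#3: length 34, value 126
- 2×#1 + 1×#2 + 3×#3: length 38, value 124
- 2×#1 + 3×#3: length 27, value 109
- 2×#1 + 1×#2 + 2×#3: length 31, value 107
Best: 126 score.

126 score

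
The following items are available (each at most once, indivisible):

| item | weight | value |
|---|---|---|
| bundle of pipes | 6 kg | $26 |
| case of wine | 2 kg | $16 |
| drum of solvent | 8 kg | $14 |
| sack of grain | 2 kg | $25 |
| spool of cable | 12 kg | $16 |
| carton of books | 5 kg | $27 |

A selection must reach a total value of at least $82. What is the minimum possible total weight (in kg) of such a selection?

15

Subsets with value ≥ 82, sorted by total weight:
- bundle of pipes+case of wine+sack of grain+carton of books: weight 15, value 94
- case of wine+drum of solvent+sack of grain+carton of books: weight 17, value 82
- bundle of pipes+drum of solvent+sack of grain+carton of books: weight 21, value 92
- case of wine+sack of grain+spool of cable+carton of books: weight 21, value 84
Minimum weight: 15 kg.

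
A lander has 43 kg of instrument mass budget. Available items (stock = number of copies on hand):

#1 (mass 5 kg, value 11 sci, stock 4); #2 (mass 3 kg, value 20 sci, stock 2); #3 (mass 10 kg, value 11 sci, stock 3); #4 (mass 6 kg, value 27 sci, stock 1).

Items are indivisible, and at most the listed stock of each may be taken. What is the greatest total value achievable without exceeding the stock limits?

122 sci

Top feasible selections:
- 4×#1 + 2×#2 + 1×#3 + 1×#4: mass 42, value 122
- 4×#1 + 2×#2 + 1×#4: mass 32, value 111
- 3×#1 + 2×#2 + 1×#3 + 1×#4: mass 37, value 111
Best: 122 sci.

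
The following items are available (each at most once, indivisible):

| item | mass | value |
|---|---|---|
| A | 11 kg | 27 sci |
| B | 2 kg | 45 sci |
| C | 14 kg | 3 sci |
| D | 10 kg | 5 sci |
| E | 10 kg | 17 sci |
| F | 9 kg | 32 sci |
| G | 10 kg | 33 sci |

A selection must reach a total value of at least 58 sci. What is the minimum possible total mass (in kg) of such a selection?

11

Subsets with value ≥ 58, sorted by total mass:
- B+F: mass 11, value 77
- B+G: mass 12, value 78
- B+E: mass 12, value 62
- A+B: mass 13, value 72
Minimum mass: 11 kg.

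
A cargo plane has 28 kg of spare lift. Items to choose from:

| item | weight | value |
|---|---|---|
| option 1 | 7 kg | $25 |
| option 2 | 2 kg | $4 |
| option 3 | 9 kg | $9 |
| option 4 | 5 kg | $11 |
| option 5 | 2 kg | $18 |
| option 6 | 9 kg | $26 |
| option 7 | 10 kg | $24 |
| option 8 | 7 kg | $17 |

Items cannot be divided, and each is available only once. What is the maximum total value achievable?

Check high-value combinations within 28 kg:
- option 1+option 5+option 6+option 7: weight 7+2+9+10=28, value 25+18+26+24=93
- option 1+option 2+option 5+option 6+option 8: weight 7+2+2+9+7=27, value 25+4+18+26+17=90
- option 1+option 2+option 5+option 7+option 8: weight 7+2+2+10+7=28, value 25+4+18+24+17=88
- option 1+option 5+option 6+option 8: weight 7+2+9+7=25, value 25+18+26+17=86
Best: $93.

$93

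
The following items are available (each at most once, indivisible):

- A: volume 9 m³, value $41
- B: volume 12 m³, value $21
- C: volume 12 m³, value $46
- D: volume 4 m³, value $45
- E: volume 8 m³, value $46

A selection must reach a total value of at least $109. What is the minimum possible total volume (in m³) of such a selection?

Subsets with value ≥ 109, sorted by total volume:
- A+D+E: volume 21, value 132
- C+D+E: volume 24, value 137
- B+D+E: volume 24, value 112
Minimum volume: 21 m³.

21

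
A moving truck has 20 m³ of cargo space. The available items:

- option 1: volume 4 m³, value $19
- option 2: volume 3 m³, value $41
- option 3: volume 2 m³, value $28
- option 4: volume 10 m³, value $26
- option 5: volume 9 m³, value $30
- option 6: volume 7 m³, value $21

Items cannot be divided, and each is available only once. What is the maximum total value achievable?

$118

Check high-value combinations within 20 m³:
- option 1+option 2+option 3+option 5: volume 4+3+2+9=18, value 19+41+28+30=118
- option 1+option 2+option 3+option 4: volume 4+3+2+10=19, value 19+41+28+26=114
- option 1+option 2+option 3+option 6: volume 4+3+2+7=16, value 19+41+28+21=109
Best: $118.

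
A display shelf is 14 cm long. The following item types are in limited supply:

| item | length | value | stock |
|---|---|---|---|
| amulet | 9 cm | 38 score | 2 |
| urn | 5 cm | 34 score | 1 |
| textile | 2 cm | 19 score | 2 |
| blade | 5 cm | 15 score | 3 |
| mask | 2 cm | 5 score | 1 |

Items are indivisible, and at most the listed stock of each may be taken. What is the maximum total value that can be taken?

Top feasible selections:
- 1×urn + 2×textile + 1×blade: length 14, value 87
- 1×urn + 2×textile + 1×mask: length 11, value 77
- 1×amulet + 2×textile: length 13, value 76
Best: 87 score.

87 score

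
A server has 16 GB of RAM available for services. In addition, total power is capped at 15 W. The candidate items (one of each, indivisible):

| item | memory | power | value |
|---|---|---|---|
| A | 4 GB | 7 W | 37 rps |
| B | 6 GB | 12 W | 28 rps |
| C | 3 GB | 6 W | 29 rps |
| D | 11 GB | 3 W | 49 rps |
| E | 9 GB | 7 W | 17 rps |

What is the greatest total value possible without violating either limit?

86 rps

Feasible sets respecting both limits:
- A+D: memory 15, power 10, value 86
- C+D: memory 14, power 9, value 78
- A+C: memory 7, power 13, value 66
Best: 86 rps.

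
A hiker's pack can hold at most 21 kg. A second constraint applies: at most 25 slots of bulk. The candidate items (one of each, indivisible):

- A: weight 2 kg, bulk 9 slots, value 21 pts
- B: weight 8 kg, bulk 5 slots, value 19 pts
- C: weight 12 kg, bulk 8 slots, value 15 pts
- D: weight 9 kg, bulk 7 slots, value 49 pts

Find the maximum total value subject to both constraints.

89 pts

Feasible sets respecting both limits:
- A+B+D: weight 19, bulk 21, value 89
- A+D: weight 11, bulk 16, value 70
- B+D: weight 17, bulk 12, value 68
Best: 89 pts.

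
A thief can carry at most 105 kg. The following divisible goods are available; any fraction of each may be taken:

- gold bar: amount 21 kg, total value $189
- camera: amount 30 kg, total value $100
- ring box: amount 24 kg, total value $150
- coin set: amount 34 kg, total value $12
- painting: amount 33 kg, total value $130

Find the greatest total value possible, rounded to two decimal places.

559.00

Take in order of value per unit:
- gold bar (189/21 per unit): all 21 → value 189, running total 189.00
- ring box (150/24 per unit): all 24 → value 150, running total 339.00
- painting (130/33 per unit): all 33 → value 130, running total 469.00
- camera (100/30 per unit): 27 of 30 → value 27×100/30 = 90.0000, running total 559.00
Total 559.00.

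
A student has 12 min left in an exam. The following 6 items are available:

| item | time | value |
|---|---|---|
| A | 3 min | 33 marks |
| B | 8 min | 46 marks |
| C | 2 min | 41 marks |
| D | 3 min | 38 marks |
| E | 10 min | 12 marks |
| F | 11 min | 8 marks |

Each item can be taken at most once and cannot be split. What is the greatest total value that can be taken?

112 marks

Check high-value combinations within 12 min:
- A+C+D: time 3+2+3=8, value 33+41+38=112
- B+C: time 8+2=10, value 46+41=87
- B+D: time 8+3=11, value 46+38=84
Best: 112 marks.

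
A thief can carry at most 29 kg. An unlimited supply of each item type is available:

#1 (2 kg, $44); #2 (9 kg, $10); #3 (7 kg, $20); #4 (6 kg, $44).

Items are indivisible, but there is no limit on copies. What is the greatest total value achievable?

$616

Best value-per-unit is #1 at 44/2, and filling with it alone uses weight 14×2=28. No mix of the others beats 14×44 = 616.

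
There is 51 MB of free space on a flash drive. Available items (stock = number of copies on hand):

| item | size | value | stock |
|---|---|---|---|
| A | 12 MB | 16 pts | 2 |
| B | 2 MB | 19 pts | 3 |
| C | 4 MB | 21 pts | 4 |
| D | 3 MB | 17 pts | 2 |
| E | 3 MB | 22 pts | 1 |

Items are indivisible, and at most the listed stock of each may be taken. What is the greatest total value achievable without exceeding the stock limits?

213 pts

Top feasible selections:
- 1×A + 3×B + 4×C + 2×D + 1×E: size 43, value 213
- 2×A + 3×B + 3×C + 2×D + 1×E: size 51, value 208
- 3×B + 4×C + 2×D + 1×E: size 31, value 197
- 1×A + 3×B + 4×C + 1×D + 1×E: size 40, value 196
Best: 213 pts.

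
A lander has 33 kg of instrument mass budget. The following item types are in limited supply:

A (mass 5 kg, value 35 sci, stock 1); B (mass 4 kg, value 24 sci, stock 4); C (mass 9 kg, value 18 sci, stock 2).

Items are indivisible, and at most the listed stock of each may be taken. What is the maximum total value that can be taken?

149 sci

Top feasible selections:
- 1×A + 4×B + 1×C: mass 30, value 149
- 1×A + 4×B: mass 21, value 131
Best: 149 sci.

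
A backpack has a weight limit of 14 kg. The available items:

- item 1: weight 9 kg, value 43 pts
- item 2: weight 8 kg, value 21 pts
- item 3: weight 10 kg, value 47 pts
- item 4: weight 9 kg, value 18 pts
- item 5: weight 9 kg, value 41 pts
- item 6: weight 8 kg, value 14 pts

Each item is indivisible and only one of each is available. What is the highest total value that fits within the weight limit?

47 pts

Check high-value combinations within 14 kg:
- item 3: weight 10, value 47
- item 1: weight 9, value 43
- item 5: weight 9, value 41
- item 2: weight 8, value 21
Best: 47 pts.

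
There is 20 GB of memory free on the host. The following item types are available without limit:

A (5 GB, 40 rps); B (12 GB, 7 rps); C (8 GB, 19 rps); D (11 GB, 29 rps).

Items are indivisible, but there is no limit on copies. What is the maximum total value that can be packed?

160 rps

Best value-per-unit is A at 40/5, and filling with it alone uses memory 4×5=20. No mix of the others beats 4×40 = 160.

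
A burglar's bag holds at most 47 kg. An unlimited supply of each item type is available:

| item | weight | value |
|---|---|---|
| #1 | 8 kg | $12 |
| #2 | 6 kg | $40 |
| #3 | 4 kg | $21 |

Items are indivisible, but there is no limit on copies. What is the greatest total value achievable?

Best value-per-unit is #2 at 40/6; filling with it alone gives 7×40 = 280.
Optimal mix: 7×#2 + 1×#3 → weight 46, value 301.

$301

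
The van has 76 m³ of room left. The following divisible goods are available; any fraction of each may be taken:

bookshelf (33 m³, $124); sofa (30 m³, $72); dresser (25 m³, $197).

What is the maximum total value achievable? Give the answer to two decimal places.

Take in order of value per unit:
- dresser (197/25 per unit): all 25 → value 197, running total 197.00
- bookshelf (124/33 per unit): all 33 → value 124, running total 321.00
- sofa (72/30 per unit): 18 of 30 → value 18×72/30 = 43.2000, running total 364.20
Total 364.20.

364.20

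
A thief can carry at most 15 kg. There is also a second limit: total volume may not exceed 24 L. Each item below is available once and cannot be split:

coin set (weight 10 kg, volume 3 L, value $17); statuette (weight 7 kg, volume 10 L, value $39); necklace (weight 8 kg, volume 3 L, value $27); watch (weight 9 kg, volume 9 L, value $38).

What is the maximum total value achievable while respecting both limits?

$66

Feasible sets respecting both limits:
- statuette+necklace: weight 15, volume 13, value 66
- statuette: weight 7, volume 10, value 39
- watch: weight 9, volume 9, value 38
- necklace: weight 8, volume 3, value 27
Best: $66.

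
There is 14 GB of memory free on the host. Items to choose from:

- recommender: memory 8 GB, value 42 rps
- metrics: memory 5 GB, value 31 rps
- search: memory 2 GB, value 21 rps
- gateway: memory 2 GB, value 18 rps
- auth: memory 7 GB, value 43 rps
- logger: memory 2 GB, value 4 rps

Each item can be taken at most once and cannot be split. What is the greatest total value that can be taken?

Check high-value combinations within 14 GB:
- metrics+search+auth: memory 5+2+7=14, value 31+21+43=95
- metrics+gateway+auth: memory 5+2+7=14, value 31+18+43=92
- search+gateway+auth+logger: memory 2+2+7+2=13, value 21+18+43+4=86
- recommender+search+gateway+logger: memory 8+2+2+2=14, value 42+21+18+4=85
- search+gateway+auth: memory 2+2+7=11, value 21+18+43=82
Best: 95 rps.

95 rps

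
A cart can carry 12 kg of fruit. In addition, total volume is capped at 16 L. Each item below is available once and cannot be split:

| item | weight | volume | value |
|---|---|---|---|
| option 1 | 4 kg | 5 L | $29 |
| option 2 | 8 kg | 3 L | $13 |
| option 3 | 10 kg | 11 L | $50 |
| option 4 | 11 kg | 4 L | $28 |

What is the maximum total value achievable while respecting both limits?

$50

Feasible sets respecting both limits:
- option 3: weight 10, volume 11, value 50
- option 1+option 2: weight 12, volume 8, value 42
- option 1: weight 4, volume 5, value 29
- option 4: weight 11, volume 4, value 28
Best: $50.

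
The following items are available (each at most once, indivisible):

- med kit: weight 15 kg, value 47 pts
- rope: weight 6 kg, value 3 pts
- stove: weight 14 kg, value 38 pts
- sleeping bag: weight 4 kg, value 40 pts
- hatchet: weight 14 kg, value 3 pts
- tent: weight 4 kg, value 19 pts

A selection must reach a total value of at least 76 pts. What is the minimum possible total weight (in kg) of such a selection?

18

Subsets with value ≥ 76, sorted by total weight:
- stove+sleeping bag: weight 18, value 78
- med kit+sleeping bag: weight 19, value 87
Minimum weight: 18 kg.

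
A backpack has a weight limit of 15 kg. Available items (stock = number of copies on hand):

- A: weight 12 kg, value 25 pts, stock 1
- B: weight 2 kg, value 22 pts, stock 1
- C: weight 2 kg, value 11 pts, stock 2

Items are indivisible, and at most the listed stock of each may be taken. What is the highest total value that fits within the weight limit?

47 pts

Best selections within weight 15 and stock limits:
- 1×A + 1×B: weight 14, value 47
- 1×B + 2×C: weight 6, value 44
Best: 47 pts.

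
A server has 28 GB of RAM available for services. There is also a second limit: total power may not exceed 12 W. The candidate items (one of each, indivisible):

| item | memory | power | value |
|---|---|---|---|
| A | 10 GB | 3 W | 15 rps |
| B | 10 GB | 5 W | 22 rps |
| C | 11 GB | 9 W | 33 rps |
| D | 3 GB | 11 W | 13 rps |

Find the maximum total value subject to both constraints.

Feasible sets respecting both limits:
- A+C: memory 21, power 12, value 48
- A+B: memory 20, power 8, value 37
- C: memory 11, power 9, value 33
- B: memory 10, power 5, value 22
Best: 48 rps.

48 rps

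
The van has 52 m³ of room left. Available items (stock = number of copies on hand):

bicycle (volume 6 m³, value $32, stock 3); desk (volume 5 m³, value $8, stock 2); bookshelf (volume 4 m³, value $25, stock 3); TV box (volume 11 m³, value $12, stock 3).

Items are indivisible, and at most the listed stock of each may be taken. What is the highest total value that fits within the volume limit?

$199

Top feasible selections:
- 3×bicycle + 2×desk + 3×bookshelf + 1×TV box: volume 51, value 199
- 3×bicycle + 3×bookshelf + 2×TV box: volume 52, value 195
- 3×bicycle + 1×desk + 3×bookshelf + 1×TV box: volume 46, value 191
Best: $199.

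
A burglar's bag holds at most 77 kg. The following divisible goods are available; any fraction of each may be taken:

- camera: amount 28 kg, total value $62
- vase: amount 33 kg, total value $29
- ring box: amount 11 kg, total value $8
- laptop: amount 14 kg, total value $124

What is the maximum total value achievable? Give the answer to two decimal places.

216.45

Take in order of value per unit:
- laptop (124/14 per unit): all 14 → value 124, running total 124.00
- camera (62/28 per unit): all 28 → value 62, running total 186.00
- vase (29/33 per unit): all 33 → value 29, running total 215.00
- ring box (8/11 per unit): 2 of 11 → value 2×8/11 = 1.4545, running total 216.45
Total 216.45.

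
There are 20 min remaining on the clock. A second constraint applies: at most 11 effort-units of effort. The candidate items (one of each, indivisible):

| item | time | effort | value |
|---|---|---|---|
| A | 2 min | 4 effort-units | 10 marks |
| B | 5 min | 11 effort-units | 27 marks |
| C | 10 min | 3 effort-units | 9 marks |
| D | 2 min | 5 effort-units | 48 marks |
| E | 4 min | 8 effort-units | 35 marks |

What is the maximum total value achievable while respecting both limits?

Feasible sets respecting both limits:
- A+D: time 4, effort 9, value 58
- C+D: time 12, effort 8, value 57
- D: time 2, effort 5, value 48
- C+E: time 14, effort 11, value 44
Best: 58 marks.

58 marks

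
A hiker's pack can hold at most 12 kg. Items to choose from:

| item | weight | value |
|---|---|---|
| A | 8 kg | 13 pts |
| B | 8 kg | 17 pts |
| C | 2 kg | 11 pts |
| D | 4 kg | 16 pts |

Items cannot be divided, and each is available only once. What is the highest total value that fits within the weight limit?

This is a 0/1 knapsack; check combinations near the capacity.
- B+D: weight 8+4=12, value 17+16=33
- A+D: weight 8+4=12, value 13+16=29
- B+C: weight 8+2=10, value 17+11=28
Best: 33 pts.

33 pts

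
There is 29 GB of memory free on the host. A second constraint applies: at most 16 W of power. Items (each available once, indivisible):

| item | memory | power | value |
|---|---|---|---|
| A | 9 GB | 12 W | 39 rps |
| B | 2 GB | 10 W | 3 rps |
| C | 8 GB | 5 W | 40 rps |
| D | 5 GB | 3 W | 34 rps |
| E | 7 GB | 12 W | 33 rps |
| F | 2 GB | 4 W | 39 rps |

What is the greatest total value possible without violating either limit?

Feasible sets respecting both limits:
- C+D+F: memory 15, power 12, value 113
- C+F: memory 10, power 9, value 79
- A+F: memory 11, power 16, value 78
Best: 113 rps.

113 rps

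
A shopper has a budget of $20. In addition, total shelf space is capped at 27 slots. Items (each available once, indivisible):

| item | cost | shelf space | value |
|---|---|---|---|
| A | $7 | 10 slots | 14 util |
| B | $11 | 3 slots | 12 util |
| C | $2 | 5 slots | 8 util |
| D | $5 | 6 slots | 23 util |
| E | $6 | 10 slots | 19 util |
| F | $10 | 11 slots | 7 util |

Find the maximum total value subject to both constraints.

Feasible sets respecting both limits:
- A+D+E: cost 18, shelf space 26, value 56
- C+D+E: cost 13, shelf space 21, value 50
- A+C+D: cost 14, shelf space 21, value 45
- B+C+D: cost 18, shelf space 14, value 43
Best: 56 util.

56 util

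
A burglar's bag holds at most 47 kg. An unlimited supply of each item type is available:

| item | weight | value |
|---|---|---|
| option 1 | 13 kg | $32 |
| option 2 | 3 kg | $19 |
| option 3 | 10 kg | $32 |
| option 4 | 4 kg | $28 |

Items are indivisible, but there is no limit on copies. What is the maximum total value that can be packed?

Best value-per-unit is option 4 at 28/4; filling with it alone gives 11×28 = 308.
Optimal mix: 1×option 2 + 11×option 4 → weight 47, value 327.

$327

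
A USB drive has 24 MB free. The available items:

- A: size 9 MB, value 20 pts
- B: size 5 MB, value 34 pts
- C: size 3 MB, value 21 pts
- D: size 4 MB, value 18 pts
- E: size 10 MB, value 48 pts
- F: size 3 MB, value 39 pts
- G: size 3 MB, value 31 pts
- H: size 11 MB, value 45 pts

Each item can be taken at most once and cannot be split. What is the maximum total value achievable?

Check high-value combinations within 24 MB:
- B+C+E+F+G: size 5+3+10+3+3=24, value 34+21+48+39+31=173
- C+D+E+F+G: size 3+4+10+3+3=23, value 21+18+48+39+31=157
- C+D+F+G+H: size 3+4+3+3+11=24, value 21+18+39+31+45=154
- B+E+F+G: size 5+10+3+3=21, value 34+48+39+31=152
Best: 173 pts.

173 pts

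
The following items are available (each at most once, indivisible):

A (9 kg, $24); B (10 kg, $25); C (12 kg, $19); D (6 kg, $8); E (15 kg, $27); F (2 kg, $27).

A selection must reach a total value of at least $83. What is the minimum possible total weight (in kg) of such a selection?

Subsets with value ≥ 83, sorted by total weight:
- A+B+D+F: weight 27, value 84
- A+D+E+F: weight 32, value 86
- A+B+C+F: weight 33, value 95
Minimum weight: 27 kg.

27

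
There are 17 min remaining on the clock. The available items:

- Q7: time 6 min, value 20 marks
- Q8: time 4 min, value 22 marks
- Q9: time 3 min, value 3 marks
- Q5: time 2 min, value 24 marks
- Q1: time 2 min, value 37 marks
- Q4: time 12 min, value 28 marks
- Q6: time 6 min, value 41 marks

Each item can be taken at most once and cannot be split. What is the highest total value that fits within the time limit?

Check high-value combinations within 17 min:
- Q8+Q9+Q5+Q1+Q6: time 4+3+2+2+6=17, value 22+3+24+37+41=127
- Q8+Q5+Q1+Q6: time 4+2+2+6=14, value 22+24+37+41=124
- Q7+Q5+Q1+Q6: time 6+2+2+6=16, value 20+24+37+41=122
Best: 127 marks.

127 marks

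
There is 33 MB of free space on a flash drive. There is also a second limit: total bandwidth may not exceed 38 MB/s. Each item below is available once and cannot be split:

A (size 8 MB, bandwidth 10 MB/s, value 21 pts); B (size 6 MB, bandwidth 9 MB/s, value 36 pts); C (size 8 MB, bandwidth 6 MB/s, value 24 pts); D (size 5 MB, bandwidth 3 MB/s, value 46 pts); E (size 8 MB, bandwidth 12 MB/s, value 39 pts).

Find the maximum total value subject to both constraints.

Feasible sets respecting both limits:
- B+C+D+E: size 27, bandwidth 30, value 145
- A+B+D+E: size 27, bandwidth 34, value 142
- A+C+D+E: size 29, bandwidth 31, value 130
- A+B+C+D: size 27, bandwidth 28, value 127
Best: 145 pts.

145 pts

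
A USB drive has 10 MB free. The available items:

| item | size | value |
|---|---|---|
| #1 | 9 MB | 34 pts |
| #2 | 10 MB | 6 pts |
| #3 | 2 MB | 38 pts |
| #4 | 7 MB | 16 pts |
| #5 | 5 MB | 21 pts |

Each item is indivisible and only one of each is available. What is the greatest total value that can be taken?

Check high-value combinations within 10 MB:
- #3+#5: size 2+5=7, value 38+21=59
- #3+#4: size 2+7=9, value 38+16=54
- #3: size 2, value 38
- #1: size 9, value 34
Best: 59 pts.

59 pts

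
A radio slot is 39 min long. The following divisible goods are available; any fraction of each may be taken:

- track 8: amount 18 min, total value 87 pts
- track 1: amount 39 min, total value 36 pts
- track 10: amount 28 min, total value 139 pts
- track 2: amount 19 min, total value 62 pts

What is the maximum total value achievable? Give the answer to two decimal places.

Take in order of value per unit:
- track 10 (139/28 per unit): all 28 → value 139, running total 139.00
- track 8 (87/18 per unit): 11 of 18 → value 11×87/18 = 53.1667, running total 192.17
Total 192.17.

192.17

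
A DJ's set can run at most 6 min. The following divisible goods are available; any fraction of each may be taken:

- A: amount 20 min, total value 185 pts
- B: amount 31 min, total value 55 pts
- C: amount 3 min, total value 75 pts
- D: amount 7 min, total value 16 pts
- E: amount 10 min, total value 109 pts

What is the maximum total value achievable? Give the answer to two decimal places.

107.70

Take in order of value per unit:
- C (75/3 per unit): all 3 → value 75, running total 75.00
- E (109/10 per unit): 3 of 10 → value 3×109/10 = 32.7000, running total 107.70
Total 107.70.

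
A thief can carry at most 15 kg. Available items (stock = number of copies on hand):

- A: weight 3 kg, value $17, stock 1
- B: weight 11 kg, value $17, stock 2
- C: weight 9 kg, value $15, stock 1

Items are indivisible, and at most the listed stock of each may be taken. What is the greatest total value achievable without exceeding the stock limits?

$34

Best selections within weight 15 and stock limits:
- 1×A + 1×B: weight 14, value 34
- 1×A + 1×C: weight 12, value 32
- 1×A: weight 3, value 17
Best: $34.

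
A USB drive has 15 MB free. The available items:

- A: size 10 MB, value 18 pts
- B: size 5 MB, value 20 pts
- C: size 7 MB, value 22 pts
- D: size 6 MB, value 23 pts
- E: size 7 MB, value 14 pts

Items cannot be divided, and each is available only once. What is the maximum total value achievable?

45 pts

Check high-value combinations within 15 MB:
- C+D: size 7+6=13, value 22+23=45
- B+D: size 5+6=11, value 20+23=43
- B+C: size 5+7=12, value 20+22=42
Best: 45 pts.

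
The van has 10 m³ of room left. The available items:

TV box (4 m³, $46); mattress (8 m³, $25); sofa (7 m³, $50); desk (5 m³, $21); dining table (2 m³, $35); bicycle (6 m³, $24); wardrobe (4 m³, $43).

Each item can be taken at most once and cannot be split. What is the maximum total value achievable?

$124

Check high-value combinations within 10 m³:
- TV box+dining table+wardrobe: volume 4+2+4=10, value 46+35+43=124
- TV box+wardrobe: volume 4+4=8, value 46+43=89
- sofa+dining table: volume 7+2=9, value 50+35=85
- TV box+dining table: volume 4+2=6, value 46+35=81
- dining table+wardrobe: volume 2+4=6, value 35+43=78
Best: $124.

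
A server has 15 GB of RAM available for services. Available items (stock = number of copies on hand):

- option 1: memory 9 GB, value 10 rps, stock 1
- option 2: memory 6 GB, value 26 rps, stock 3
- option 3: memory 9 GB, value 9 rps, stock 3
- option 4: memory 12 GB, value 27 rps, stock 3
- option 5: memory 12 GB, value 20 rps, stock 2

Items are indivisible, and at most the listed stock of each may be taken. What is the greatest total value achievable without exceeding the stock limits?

52 rps

Best selections within memory 15 and stock limits:
- 2×option 2: memory 12, value 52
- 1×option 1 + 1×option 2: memory 15, value 36
- 1×option 2 + 1×option 3: memory 15, value 35
Best: 52 rps.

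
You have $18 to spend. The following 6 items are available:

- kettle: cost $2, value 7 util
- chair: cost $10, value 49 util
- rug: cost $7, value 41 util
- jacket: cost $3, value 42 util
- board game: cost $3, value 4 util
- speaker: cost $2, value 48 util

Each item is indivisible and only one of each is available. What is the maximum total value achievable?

Check high-value combinations within $18:
- kettle+chair+jacket+speaker: cost 2+10+3+2=17, value 7+49+42+48=146
- chair+jacket+board game+speaker: cost 10+3+3+2=18, value 49+42+4+48=143
- kettle+rug+jacket+board game+speaker: cost 2+7+3+3+2=17, value 7+41+42+4+48=142
Best: 146 util.

146 util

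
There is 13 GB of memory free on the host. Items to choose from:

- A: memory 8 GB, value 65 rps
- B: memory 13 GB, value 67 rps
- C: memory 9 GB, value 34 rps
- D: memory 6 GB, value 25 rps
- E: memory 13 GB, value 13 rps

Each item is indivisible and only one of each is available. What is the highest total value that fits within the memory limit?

67 rps

Check high-value combinations within 13 GB:
- B: memory 13, value 67
- A: memory 8, value 65
- C: memory 9, value 34
Best: 67 rps.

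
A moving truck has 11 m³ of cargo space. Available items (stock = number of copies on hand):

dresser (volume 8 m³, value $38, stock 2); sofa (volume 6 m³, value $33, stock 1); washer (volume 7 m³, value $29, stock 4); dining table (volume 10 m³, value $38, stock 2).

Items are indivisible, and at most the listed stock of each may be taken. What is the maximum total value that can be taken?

$38

Top feasible selections:
- 1×dresser: volume 8, value 38
- 1×dining table: volume 10, value 38
- 1×sofa: volume 6, value 33
Best: $38.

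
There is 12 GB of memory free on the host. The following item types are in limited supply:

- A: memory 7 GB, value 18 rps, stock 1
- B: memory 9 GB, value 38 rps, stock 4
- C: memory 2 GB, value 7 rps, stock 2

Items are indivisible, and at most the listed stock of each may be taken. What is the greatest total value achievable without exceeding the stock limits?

45 rps

Top feasible selections:
- 1×B + 1×C: memory 11, value 45
- 1×B: memory 9, value 38
- 1×A + 2×C: memory 11, value 32
Best: 45 rps.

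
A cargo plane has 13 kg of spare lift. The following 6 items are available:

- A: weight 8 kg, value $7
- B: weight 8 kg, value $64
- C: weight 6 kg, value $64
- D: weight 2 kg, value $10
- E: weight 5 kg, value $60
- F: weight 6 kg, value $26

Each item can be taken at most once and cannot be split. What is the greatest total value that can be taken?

This is a 0/1 knapsack; check combinations near the capacity.
- C+D+E: weight 6+2+5=13, value 64+10+60=134
- C+E: weight 6+5=11, value 64+60=124
- B+E: weight 8+5=13, value 64+60=124
- D+E+F: weight 2+5+6=13, value 10+60+26=96
- C+F: weight 6+6=12, value 64+26=90
Best: $134.

$134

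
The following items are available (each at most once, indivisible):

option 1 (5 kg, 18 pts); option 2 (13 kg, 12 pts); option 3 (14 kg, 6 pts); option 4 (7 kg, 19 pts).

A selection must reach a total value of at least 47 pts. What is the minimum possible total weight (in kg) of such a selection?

Subsets with value ≥ 47, sorted by total weight:
- option 1+option 2+option 4: weight 25, value 49
- option 1+option 2+option 3+option 4: weight 39, value 55
Minimum weight: 25 kg.

25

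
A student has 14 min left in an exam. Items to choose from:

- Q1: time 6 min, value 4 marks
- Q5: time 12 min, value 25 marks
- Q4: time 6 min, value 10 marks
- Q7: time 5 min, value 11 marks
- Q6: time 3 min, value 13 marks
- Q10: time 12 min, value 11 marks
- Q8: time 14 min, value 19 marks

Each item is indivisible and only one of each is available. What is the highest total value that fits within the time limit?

Check high-value combinations within 14 min:
- Q4+Q7+Q6: time 6+5+3=14, value 10+11+13=34
- Q1+Q7+Q6: time 6+5+3=14, value 4+11+13=28
- Q5: time 12, value 25
- Q7+Q6: time 5+3=8, value 11+13=24
- Q4+Q6: time 6+3=9, value 10+13=23
Best: 34 marks.

34 marks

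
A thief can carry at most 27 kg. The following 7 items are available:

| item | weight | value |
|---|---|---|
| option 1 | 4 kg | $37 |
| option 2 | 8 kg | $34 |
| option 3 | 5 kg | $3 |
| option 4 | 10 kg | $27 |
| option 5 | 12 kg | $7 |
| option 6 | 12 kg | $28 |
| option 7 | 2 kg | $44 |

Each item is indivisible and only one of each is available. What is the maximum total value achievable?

$143

Check high-value combinations within 27 kg:
- option 1+option 2+option 6+option 7: weight 4+8+12+2=26, value 37+34+28+44=143
- option 1+option 2+option 4+option 7: weight 4+8+10+2=24, value 37+34+27+44=142
- option 1+option 2+option 5+option 7: weight 4+8+12+2=26, value 37+34+7+44=122
Best: $143.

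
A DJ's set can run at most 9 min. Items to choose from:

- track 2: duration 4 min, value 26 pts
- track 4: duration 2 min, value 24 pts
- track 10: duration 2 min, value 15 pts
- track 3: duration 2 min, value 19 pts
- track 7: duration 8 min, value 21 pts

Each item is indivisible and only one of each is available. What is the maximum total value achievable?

Check high-value combinations within 9 min:
- track 2+track 4+track 3: duration 4+2+2=8, value 26+24+19=69
- track 2+track 4+track 10: duration 4+2+2=8, value 26+24+15=65
- track 2+track 10+track 3: duration 4+2+2=8, value 26+15+19=60
- track 4+track 10+track 3: duration 2+2+2=6, value 24+15+19=58
Best: 69 pts.

69 pts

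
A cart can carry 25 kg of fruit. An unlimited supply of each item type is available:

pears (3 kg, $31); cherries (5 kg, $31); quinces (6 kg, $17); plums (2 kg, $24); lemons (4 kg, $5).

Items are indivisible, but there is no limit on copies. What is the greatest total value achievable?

Best value-per-unit is plums at 24/2; filling with it alone gives 12×24 = 288.
Optimal mix: 1×pears + 11×plums → weight 25, value 295.

$295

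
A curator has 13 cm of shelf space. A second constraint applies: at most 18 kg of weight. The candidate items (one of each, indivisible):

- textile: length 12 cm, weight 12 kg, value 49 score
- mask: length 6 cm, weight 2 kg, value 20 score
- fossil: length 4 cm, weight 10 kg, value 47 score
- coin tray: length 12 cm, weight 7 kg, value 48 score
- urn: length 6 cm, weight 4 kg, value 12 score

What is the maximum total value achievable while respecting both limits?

67 score

Feasible sets respecting both limits:
- mask+fossil: length 10, weight 12, value 67
- fossil+urn: length 10, weight 14, value 59
- textile: length 12, weight 12, value 49
Best: 67 score.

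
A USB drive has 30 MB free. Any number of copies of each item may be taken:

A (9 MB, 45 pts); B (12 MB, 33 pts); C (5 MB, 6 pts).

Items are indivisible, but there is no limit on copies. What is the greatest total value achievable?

Best value-per-unit is A at 45/9, and filling with it alone uses size 3×9=27. No mix of the others beats 3×45 = 135.

135 pts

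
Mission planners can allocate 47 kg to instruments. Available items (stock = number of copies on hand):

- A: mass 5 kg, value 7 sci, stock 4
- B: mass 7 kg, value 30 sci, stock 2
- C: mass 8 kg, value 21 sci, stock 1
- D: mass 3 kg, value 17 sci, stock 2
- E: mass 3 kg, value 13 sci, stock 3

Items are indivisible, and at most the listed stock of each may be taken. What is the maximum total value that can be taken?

Best selections within mass 47 and stock limits:
- 2×A + 2×B + 1×C + 2×D + 3×E: mass 47, value 168
- 1×A + 2×B + 1×C + 2×D + 3×E: mass 42, value 161
- 2×A + 2×B + 1×C + 2×D + 2×E: mass 44, value 155
- 2×B + 1×C + 2×D + 3×E: mass 37, value 154
Best: 168 sci.

168 sci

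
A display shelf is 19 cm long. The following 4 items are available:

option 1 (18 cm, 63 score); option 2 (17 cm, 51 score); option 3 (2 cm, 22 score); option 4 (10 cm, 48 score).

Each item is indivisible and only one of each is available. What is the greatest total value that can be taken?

Check high-value combinations within 19 cm:
- option 2+option 3: length 17+2=19, value 51+22=73
- option 3+option 4: length 2+10=12, value 22+48=70
- option 1: length 18, value 63
- option 2: length 17, value 51
Best: 73 score.

73 score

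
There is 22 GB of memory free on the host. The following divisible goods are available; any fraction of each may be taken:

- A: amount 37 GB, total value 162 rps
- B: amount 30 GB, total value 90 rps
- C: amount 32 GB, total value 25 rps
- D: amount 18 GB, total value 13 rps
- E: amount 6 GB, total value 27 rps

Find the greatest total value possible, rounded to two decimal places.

97.05

Take in order of value per unit:
- E (27/6 per unit): all 6 → value 27, running total 27.00
- A (162/37 per unit): 16 of 37 → value 16×162/37 = 70.0541, running total 97.05
Total 97.05.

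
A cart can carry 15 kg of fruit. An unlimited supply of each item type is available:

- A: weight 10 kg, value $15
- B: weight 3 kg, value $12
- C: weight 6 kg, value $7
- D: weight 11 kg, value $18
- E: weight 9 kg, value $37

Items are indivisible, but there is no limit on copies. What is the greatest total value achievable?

Best value-per-unit is E at 37/9; filling with it alone gives 1×37 = 37.
Optimal mix: 2×B + 1×E → weight 15, value 61.

$61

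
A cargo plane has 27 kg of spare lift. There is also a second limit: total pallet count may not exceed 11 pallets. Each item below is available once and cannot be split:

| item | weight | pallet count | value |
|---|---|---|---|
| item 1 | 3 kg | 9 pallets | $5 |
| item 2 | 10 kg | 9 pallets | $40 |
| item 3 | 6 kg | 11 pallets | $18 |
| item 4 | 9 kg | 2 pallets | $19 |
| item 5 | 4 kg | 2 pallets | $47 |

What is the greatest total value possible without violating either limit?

$87

Feasible sets respecting both limits:
- item 2+item 5: weight 14, pallet count 11, value 87
- item 4+item 5: weight 13, pallet count 4, value 66
- item 2+item 4: weight 19, pallet count 11, value 59
- item 1+item 5: weight 7, pallet count 11, value 52
Best: $87.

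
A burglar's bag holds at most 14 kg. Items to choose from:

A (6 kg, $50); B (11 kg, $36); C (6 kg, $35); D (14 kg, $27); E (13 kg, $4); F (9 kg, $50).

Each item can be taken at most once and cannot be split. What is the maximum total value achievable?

This is a 0/1 knapsack; check combinations near the capacity.
- A+C: weight 6+6=12, value 50+35=85
- A: weight 6, value 50
- F: weight 9, value 50
- B: weight 11, value 36
- C: weight 6, value 35
Best: $85.

$85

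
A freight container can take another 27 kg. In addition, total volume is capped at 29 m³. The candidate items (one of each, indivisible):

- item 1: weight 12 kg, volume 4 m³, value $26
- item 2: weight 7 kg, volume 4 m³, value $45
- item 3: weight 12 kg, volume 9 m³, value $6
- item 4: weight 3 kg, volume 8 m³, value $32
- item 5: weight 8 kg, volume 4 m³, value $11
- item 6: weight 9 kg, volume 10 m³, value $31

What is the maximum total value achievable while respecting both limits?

Feasible sets respecting both limits:
- item 2+item 4+item 5+item 6: weight 27, volume 26, value 119
- item 2+item 4+item 6: weight 19, volume 22, value 108
- item 1+item 2+item 4: weight 22, volume 16, value 103
Best: $119.

$119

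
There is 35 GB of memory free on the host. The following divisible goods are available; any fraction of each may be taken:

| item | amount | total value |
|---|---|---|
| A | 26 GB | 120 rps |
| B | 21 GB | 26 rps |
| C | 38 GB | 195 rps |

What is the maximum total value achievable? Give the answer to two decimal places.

Take in order of value per unit:
- C (195/38 per unit): 35 of 38 → value 35×195/38 = 179.6053, running total 179.61
Total 179.61.

179.61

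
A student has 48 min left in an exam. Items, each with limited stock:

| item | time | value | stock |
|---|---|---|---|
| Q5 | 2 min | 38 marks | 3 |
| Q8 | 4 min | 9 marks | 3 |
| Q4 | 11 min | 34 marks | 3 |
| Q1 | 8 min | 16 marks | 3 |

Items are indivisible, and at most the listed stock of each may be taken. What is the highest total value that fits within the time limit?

Top feasible selections:
- 3×Q5 + 2×Q8 + 3×Q4: time 47, value 234
- 3×Q5 + 3×Q4 + 1×Q1: time 47, value 232
Best: 234 marks.

234 marks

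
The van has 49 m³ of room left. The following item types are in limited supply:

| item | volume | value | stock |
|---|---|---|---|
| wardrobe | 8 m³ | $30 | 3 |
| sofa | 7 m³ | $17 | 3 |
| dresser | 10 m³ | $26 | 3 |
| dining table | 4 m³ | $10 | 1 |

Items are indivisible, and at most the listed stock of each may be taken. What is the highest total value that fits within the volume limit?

Best selections within volume 49 and stock limits:
- 3×wardrobe + 2×dresser + 1×dining table: volume 48, value 152
- 3×wardrobe + 3×sofa + 1×dining table: volume 49, value 151
- 3×wardrobe + 2×sofa + 1×dresser: volume 48, value 150
Best: $152.

$152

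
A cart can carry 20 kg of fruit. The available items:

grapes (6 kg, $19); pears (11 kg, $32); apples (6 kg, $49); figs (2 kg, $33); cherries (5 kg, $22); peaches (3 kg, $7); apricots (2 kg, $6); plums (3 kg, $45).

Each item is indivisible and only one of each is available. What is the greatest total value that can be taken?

$156

Check high-value combinations within 20 kg:
- apples+figs+cherries+peaches+plums: weight 6+2+5+3+3=19, value 49+33+22+7+45=156
- apples+figs+cherries+apricots+plums: weight 6+2+5+2+3=18, value 49+33+22+6+45=155
- grapes+apples+figs+peaches+plums: weight 6+6+2+3+3=20, value 19+49+33+7+45=153
- grapes+apples+figs+apricots+plums: weight 6+6+2+2+3=19, value 19+49+33+6+45=152
Best: $156.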